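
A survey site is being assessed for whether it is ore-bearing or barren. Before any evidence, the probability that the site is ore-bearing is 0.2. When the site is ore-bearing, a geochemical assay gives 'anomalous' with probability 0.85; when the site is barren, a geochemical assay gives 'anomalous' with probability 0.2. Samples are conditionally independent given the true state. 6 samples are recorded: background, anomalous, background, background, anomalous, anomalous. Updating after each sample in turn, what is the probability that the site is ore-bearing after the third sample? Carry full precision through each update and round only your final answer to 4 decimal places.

After 'background': P(ore) = 0.15·0.2000 / (0.15·0.2000 + 0.8·0.8000) ≈ 0.0448
After 'anomalous': P(ore) = 0.85·0.0448 / (0.85·0.0448 + 0.2·0.9552) ≈ 0.1661
After 'background': P(ore) = 0.15·0.1661 / (0.15·0.1661 + 0.8·0.8339) ≈ 0.0360

0.0360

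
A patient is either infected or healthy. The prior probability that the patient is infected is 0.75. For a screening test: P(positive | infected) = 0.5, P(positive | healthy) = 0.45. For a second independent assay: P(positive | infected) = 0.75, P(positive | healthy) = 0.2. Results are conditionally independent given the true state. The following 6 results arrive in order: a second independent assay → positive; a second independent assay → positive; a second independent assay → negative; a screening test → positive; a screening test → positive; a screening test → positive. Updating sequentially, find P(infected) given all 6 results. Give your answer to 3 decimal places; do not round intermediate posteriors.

Apply Bayes' rule sequentially, carrying P(infected) forward.
After a second independent assay='positive': P(infected) = 0.75·0.7500 / (0.75·0.7500 + 0.2·0.2500) ≈ 0.9184
After a second independent assay='positive': P(infected) = 0.75·0.9184 / (0.75·0.9184 + 0.2·0.0816) ≈ 0.9768
After a second independent assay='negative': P(infected) = 0.25·0.9768 / (0.25·0.9768 + 0.8·0.0232) ≈ 0.9295
After a screening test='positive': P(infected) = 0.5·0.9295 / (0.5·0.9295 + 0.45·0.0705) ≈ 0.9361
After a screening test='positive': P(infected) = 0.5·0.9361 / (0.5·0.9361 + 0.45·0.0639) ≈ 0.9421
After a screening test='positive': P(infected) = 0.5·0.9421 / (0.5·0.9421 + 0.45·0.0579) ≈ 0.9476

0.948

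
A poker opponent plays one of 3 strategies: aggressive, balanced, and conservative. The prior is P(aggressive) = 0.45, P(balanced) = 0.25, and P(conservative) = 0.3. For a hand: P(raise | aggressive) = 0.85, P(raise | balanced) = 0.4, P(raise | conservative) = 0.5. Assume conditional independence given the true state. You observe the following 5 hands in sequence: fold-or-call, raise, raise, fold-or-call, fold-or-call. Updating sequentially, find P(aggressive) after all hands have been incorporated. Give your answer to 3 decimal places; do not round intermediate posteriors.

After 'fold-or-call': normaliser = 0.15·0.4500 + 0.6·0.2500 + 0.5·0.3000; P(aggressive) ≈ 0.1837, P(balanced) ≈ 0.4082, P(conservative) ≈ 0.4082
After 'raise': normaliser = 0.85·0.1837 + 0.4·0.4082 + 0.5·0.4082; P(aggressive) ≈ 0.2982, P(balanced) ≈ 0.3119, P(conservative) ≈ 0.3899
After 'raise': normaliser = 0.85·0.2982 + 0.4·0.3119 + 0.5·0.3899; P(aggressive) ≈ 0.4423, P(balanced) ≈ 0.2177, P(conservative) ≈ 0.3401
After 'fold-or-call': normaliser = 0.15·0.4423 + 0.6·0.2177 + 0.5·0.3401; P(aggressive) ≈ 0.1808, P(balanced) ≈ 0.3559, P(conservative) ≈ 0.4634
After 'fold-or-call': normaliser = 0.15·0.1808 + 0.6·0.3559 + 0.5·0.4634; P(aggressive) ≈ 0.0574, P(balanced) ≈ 0.4521, P(conservative) ≈ 0.4905

0.057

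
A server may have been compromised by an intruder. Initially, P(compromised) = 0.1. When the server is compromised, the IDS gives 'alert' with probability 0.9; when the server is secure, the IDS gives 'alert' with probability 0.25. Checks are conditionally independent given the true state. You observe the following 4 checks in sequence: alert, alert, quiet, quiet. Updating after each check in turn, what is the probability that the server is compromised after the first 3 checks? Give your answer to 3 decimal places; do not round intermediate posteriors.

After 'alert': P(compromised) = 0.9·0.1000 / (0.9·0.1000 + 0.25·0.9000) ≈ 0.2857
After 'alert': P(compromised) = 0.9·0.2857 / (0.9·0.2857 + 0.25·0.7143) ≈ 0.5902
After 'quiet': P(compromised) = 0.1·0.5902 / (0.1·0.5902 + 0.75·0.4098) ≈ 0.1611

0.161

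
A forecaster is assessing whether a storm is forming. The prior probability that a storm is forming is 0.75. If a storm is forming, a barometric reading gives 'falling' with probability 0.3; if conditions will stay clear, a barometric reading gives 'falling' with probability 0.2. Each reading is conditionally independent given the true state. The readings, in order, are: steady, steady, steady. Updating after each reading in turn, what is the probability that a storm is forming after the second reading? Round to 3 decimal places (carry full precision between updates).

After 'steady': P(storm) = 0.7·0.7500 / (0.7·0.7500 + 0.8·0.2500) ≈ 0.7241
After 'steady': P(storm) = 0.7·0.7241 / (0.7·0.7241 + 0.8·0.2759) ≈ 0.6967

0.697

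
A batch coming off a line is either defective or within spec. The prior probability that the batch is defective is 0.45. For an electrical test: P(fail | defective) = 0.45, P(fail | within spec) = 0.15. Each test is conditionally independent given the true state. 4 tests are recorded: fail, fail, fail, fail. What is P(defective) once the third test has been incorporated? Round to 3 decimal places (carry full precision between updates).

After 'fail': P(defective) = 0.45·0.4500 / (0.45·0.4500 + 0.15·0.5500) ≈ 0.7105
After 'fail': P(defective) = 0.45·0.7105 / (0.45·0.7105 + 0.15·0.2895) ≈ 0.8804
After 'fail': P(defective) = 0.45·0.8804 / (0.45·0.8804 + 0.15·0.1196) ≈ 0.9567

0.957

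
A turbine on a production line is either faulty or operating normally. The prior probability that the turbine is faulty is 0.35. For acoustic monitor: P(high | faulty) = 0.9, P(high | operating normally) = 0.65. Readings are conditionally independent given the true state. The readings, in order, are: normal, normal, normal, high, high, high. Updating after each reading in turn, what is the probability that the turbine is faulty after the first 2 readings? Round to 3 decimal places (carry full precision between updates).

0.042

After 'normal': P(faulty) = 0.1·0.3500 / (0.1·0.3500 + 0.35·0.6500) ≈ 0.1333
After 'normal': P(faulty) = 0.1·0.1333 / (0.1·0.1333 + 0.35·0.8667) ≈ 0.0421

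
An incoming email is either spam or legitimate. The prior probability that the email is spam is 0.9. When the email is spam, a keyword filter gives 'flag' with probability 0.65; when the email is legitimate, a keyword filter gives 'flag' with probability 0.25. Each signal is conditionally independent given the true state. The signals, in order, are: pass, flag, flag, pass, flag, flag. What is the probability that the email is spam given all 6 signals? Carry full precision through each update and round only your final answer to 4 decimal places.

0.9890

After 'pass': P(spam) = 0.35·0.9000 / (0.35·0.9000 + 0.75·0.1000) ≈ 0.8077
After 'flag': P(spam) = 0.65·0.8077 / (0.65·0.8077 + 0.25·0.1923) ≈ 0.9161
After 'flag': P(spam) = 0.65·0.9161 / (0.65·0.9161 + 0.25·0.0839) ≈ 0.9660
After 'pass': P(spam) = 0.35·0.9660 / (0.35·0.9660 + 0.75·0.0340) ≈ 0.9298
After 'flag': P(spam) = 0.65·0.9298 / (0.65·0.9298 + 0.25·0.0702) ≈ 0.9718
After 'flag': P(spam) = 0.65·0.9718 / (0.65·0.9718 + 0.25·0.0282) ≈ 0.9890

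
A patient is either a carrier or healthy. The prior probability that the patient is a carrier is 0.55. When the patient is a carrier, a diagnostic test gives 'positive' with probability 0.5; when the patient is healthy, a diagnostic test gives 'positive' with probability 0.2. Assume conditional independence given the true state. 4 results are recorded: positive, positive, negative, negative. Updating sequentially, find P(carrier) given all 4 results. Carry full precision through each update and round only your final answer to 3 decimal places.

After 'positive': P(carrier) = 0.5·0.5500 / (0.5·0.5500 + 0.2·0.4500) ≈ 0.7534
After 'positive': P(carrier) = 0.5·0.7534 / (0.5·0.7534 + 0.2·0.2466) ≈ 0.8842
After 'negative': P(carrier) = 0.5·0.8842 / (0.5·0.8842 + 0.8·0.1158) ≈ 0.8268
After 'negative': P(carrier) = 0.5·0.8268 / (0.5·0.8268 + 0.8·0.1732) ≈ 0.7490

0.749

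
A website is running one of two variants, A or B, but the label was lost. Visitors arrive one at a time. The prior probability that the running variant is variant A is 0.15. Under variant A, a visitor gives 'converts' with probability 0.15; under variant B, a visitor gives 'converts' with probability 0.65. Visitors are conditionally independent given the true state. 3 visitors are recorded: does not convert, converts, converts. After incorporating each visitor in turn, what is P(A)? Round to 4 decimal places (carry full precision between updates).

0.0223

After 'does not convert': P(A) = 0.85·0.1500 / (0.85·0.1500 + 0.35·0.8500) ≈ 0.3000
After 'converts': P(A) = 0.15·0.3000 / (0.15·0.3000 + 0.65·0.7000) ≈ 0.0900
After 'converts': P(A) = 0.15·0.0900 / (0.15·0.0900 + 0.65·0.9100) ≈ 0.0223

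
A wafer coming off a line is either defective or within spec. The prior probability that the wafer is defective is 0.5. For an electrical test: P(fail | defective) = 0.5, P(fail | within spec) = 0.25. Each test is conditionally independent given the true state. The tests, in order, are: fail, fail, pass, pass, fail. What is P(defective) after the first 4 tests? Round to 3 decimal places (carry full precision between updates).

After 'fail': P(defective) = 0.5·0.5000 / (0.5·0.5000 + 0.25·0.5000) ≈ 0.6667
After 'fail': P(defective) = 0.5·0.6667 / (0.5·0.6667 + 0.25·0.3333) ≈ 0.8000
After 'pass': P(defective) = 0.5·0.8000 / (0.5·0.8000 + 0.75·0.2000) ≈ 0.7273
After 'pass': P(defective) = 0.5·0.7273 / (0.5·0.7273 + 0.75·0.2727) ≈ 0.6400

0.640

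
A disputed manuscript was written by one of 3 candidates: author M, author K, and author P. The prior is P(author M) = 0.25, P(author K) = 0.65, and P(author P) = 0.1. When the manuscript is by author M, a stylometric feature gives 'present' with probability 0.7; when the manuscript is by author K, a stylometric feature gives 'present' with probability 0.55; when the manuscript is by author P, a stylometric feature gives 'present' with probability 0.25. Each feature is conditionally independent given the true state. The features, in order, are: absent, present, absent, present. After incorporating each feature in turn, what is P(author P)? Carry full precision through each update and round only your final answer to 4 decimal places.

After 'absent': normaliser = 0.3·0.2500 + 0.45·0.6500 + 0.75·0.1000; P(author M) ≈ 0.1695, P(author K) ≈ 0.6610, P(author P) ≈ 0.1695
After 'present': normaliser = 0.7·0.1695 + 0.55·0.6610 + 0.25·0.1695; P(author M) ≈ 0.2262, P(author K) ≈ 0.6931, P(author P) ≈ 0.0808
After 'absent': normaliser = 0.3·0.2262 + 0.45·0.6931 + 0.75·0.0808; P(author M) ≈ 0.1541, P(author K) ≈ 0.7083, P(author P) ≈ 0.1376
After 'present': normaliser = 0.7·0.1541 + 0.55·0.7083 + 0.25·0.1376; P(author M) ≈ 0.2028, P(author K) ≈ 0.7325, P(author P) ≈ 0.0647

0.0647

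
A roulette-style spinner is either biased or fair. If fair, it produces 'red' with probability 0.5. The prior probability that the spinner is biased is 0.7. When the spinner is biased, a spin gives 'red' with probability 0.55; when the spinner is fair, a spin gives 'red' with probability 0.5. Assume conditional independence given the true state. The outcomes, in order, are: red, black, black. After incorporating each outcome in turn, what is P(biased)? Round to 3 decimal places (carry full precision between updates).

0.675

After 'red': P(biased) = 0.55·0.7000 / (0.55·0.7000 + 0.5·0.3000) ≈ 0.7196
After 'black': P(biased) = 0.45·0.7196 / (0.45·0.7196 + 0.5·0.2804) ≈ 0.6979
After 'black': P(biased) = 0.45·0.6979 / (0.45·0.6979 + 0.5·0.3021) ≈ 0.6752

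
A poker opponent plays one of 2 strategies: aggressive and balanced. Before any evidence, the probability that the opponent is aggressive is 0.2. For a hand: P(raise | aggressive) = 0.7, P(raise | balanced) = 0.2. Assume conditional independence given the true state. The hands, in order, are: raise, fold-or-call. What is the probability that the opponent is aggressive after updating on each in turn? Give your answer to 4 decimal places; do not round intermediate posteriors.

0.2471

After 'raise': P(aggressive) = 0.7·0.2000 / (0.7·0.2000 + 0.2·0.8000) ≈ 0.4667
After 'fold-or-call': P(aggressive) = 0.3·0.4667 / (0.3·0.4667 + 0.8·0.5333) ≈ 0.2471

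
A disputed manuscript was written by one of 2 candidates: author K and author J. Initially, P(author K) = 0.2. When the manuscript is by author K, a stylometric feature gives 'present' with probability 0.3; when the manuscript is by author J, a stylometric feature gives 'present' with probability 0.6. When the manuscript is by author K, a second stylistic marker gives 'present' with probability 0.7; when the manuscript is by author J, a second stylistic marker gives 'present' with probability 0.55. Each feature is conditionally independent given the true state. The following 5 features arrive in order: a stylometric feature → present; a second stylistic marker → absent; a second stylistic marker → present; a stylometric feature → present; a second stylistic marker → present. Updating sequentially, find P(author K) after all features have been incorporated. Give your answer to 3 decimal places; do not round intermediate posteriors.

0.063

Each posterior becomes the prior for the next update.
After a stylometric feature='present': P(author K) = 0.3·0.2000 / (0.3·0.2000 + 0.6·0.8000) ≈ 0.1111
After a second stylistic marker='absent': P(author K) = 0.3·0.1111 / (0.3·0.1111 + 0.45·0.8889) ≈ 0.0769
After a second stylistic marker='present': P(author K) = 0.7·0.0769 / (0.7·0.0769 + 0.55·0.9231) ≈ 0.0959
After a stylometric feature='present': P(author K) = 0.3·0.0959 / (0.3·0.0959 + 0.6·0.9041) ≈ 0.0504
After a second stylistic marker='present': P(author K) = 0.7·0.0504 / (0.7·0.0504 + 0.55·0.9496) ≈ 0.0632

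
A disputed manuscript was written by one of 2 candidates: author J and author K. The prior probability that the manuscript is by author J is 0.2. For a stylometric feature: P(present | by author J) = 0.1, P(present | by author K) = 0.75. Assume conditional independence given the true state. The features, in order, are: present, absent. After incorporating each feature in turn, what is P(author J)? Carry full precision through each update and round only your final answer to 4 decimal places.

0.1071

Each posterior becomes the prior for the next update.
After 'present': P(author J) = 0.1·0.2000 / (0.1·0.2000 + 0.75·0.8000) ≈ 0.0323
After 'absent': P(author J) = 0.9·0.0323 / (0.9·0.0323 + 0.25·0.9677) ≈ 0.1071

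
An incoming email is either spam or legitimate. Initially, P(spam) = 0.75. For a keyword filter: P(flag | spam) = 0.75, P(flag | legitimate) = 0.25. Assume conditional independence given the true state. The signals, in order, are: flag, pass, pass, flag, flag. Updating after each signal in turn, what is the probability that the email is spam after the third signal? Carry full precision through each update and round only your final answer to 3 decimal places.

0.500

After 'flag': P(spam) = 0.75·0.7500 / (0.75·0.7500 + 0.25·0.2500) ≈ 0.9000
After 'pass': P(spam) = 0.25·0.9000 / (0.25·0.9000 + 0.75·0.1000) ≈ 0.7500
After 'pass': P(spam) = 0.25·0.7500 / (0.25·0.7500 + 0.75·0.2500) ≈ 0.5000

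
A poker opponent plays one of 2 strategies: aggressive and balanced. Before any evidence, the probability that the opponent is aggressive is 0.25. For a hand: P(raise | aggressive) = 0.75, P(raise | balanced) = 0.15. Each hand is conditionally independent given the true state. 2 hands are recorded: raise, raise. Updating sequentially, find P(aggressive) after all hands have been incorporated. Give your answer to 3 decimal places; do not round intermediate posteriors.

0.893

After 'raise': P(aggressive) = 0.75·0.2500 / (0.75·0.2500 + 0.15·0.7500) ≈ 0.6250
After 'raise': P(aggressive) = 0.75·0.6250 / (0.75·0.6250 + 0.15·0.3750) ≈ 0.8929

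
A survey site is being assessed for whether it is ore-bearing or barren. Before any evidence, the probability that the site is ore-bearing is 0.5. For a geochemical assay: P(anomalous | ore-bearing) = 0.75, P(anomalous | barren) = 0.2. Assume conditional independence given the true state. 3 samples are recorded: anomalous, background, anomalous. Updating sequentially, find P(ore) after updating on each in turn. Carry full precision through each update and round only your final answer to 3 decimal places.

0.815

After 'anomalous': P(ore) = 0.75·0.5000 / (0.75·0.5000 + 0.2·0.5000) ≈ 0.7895
After 'background': P(ore) = 0.25·0.7895 / (0.25·0.7895 + 0.8·0.2105) ≈ 0.5396
After 'anomalous': P(ore) = 0.75·0.5396 / (0.75·0.5396 + 0.2·0.4604) ≈ 0.8146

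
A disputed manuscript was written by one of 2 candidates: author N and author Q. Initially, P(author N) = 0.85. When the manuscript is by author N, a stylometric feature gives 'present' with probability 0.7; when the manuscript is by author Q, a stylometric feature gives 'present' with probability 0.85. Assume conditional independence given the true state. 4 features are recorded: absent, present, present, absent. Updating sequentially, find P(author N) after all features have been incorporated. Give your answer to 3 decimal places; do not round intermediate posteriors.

0.939

After 'absent': P(author N) = 0.3·0.8500 / (0.3·0.8500 + 0.15·0.1500) ≈ 0.9189
After 'present': P(author N) = 0.7·0.9189 / (0.7·0.9189 + 0.85·0.0811) ≈ 0.9032
After 'present': P(author N) = 0.7·0.9032 / (0.7·0.9032 + 0.85·0.0968) ≈ 0.8849
After 'absent': P(author N) = 0.3·0.8849 / (0.3·0.8849 + 0.15·0.1151) ≈ 0.9389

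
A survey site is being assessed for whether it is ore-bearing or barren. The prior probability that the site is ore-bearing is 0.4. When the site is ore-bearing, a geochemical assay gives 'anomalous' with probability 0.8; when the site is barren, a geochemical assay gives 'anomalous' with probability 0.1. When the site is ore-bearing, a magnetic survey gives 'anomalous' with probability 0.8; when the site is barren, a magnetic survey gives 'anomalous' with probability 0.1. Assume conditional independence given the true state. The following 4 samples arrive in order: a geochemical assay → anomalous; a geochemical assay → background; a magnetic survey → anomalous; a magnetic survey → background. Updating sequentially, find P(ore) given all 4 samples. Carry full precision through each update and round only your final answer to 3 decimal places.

0.678

After a geochemical assay='anomalous': P(ore) = 0.8·0.4000 / (0.8·0.4000 + 0.1·0.6000) ≈ 0.8421
After a geochemical assay='background': P(ore) = 0.2·0.8421 / (0.2·0.8421 + 0.9·0.1579) ≈ 0.5424
After a magnetic survey='anomalous': P(ore) = 0.8·0.5424 / (0.8·0.5424 + 0.1·0.4576) ≈ 0.9046
After a magnetic survey='background': P(ore) = 0.2·0.9046 / (0.2·0.9046 + 0.9·0.0954) ≈ 0.6781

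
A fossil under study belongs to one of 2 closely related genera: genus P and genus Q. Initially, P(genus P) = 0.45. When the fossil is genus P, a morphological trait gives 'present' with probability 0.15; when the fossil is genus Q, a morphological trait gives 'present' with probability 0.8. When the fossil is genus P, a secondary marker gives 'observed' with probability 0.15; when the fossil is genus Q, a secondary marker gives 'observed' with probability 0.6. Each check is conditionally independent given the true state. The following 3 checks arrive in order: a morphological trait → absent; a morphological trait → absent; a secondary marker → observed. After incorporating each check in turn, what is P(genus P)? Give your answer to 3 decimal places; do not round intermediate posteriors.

After a morphological trait='absent': P(genus P) = 0.85·0.4500 / (0.85·0.4500 + 0.2·0.5500) ≈ 0.7766
After a morphological trait='absent': P(genus P) = 0.85·0.7766 / (0.85·0.7766 + 0.2·0.2234) ≈ 0.9366
After a secondary marker='observed': P(genus P) = 0.15·0.9366 / (0.15·0.9366 + 0.6·0.0634) ≈ 0.7870

0.787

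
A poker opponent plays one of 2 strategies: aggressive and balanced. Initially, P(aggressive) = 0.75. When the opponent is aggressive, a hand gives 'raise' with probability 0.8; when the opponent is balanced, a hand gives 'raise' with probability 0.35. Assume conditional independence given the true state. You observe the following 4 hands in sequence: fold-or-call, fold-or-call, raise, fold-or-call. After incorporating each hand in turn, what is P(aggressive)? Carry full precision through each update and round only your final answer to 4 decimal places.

0.1665

Each posterior becomes the prior for the next update.
After 'fold-or-call': P(aggressive) = 0.2·0.7500 / (0.2·0.7500 + 0.65·0.2500) ≈ 0.4800
After 'fold-or-call': P(aggressive) = 0.2·0.4800 / (0.2·0.4800 + 0.65·0.5200) ≈ 0.2212
After 'raise': P(aggressive) = 0.8·0.2212 / (0.8·0.2212 + 0.35·0.7788) ≈ 0.3936
After 'fold-or-call': P(aggressive) = 0.2·0.3936 / (0.2·0.3936 + 0.65·0.6064) ≈ 0.1665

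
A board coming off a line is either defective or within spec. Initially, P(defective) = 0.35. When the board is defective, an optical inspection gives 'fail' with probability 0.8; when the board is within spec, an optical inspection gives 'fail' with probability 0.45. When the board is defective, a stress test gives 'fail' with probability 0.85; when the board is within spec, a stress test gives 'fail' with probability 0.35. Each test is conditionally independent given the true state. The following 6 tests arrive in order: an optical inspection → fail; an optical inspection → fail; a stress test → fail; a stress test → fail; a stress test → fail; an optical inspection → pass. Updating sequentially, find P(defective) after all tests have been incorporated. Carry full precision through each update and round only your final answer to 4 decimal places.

0.8986

After an optical inspection='fail': P(defective) = 0.8·0.3500 / (0.8·0.3500 + 0.45·0.6500) ≈ 0.4891
After an optical inspection='fail': P(defective) = 0.8·0.4891 / (0.8·0.4891 + 0.45·0.5109) ≈ 0.6299
After a stress test='fail': P(defective) = 0.85·0.6299 / (0.85·0.6299 + 0.35·0.3701) ≈ 0.8052
After a stress test='fail': P(defective) = 0.85·0.8052 / (0.85·0.8052 + 0.35·0.1948) ≈ 0.9094
After a stress test='fail': P(defective) = 0.85·0.9094 / (0.85·0.9094 + 0.35·0.0906) ≈ 0.9606
After an optical inspection='pass': P(defective) = 0.2·0.9606 / (0.2·0.9606 + 0.55·0.0394) ≈ 0.8986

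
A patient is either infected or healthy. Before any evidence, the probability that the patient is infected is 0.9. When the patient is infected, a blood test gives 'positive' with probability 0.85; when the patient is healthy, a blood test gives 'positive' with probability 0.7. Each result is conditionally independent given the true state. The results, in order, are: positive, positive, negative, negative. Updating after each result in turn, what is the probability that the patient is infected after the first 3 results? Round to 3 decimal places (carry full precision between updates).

0.869

Apply Bayes' rule sequentially, carrying P(infected) forward.
After 'positive': P(infected) = 0.85·0.9000 / (0.85·0.9000 + 0.7·0.1000) ≈ 0.9162
After 'positive': P(infected) = 0.85·0.9162 / (0.85·0.9162 + 0.7·0.0838) ≈ 0.9299
After 'negative': P(infected) = 0.15·0.9299 / (0.15·0.9299 + 0.3·0.0701) ≈ 0.8690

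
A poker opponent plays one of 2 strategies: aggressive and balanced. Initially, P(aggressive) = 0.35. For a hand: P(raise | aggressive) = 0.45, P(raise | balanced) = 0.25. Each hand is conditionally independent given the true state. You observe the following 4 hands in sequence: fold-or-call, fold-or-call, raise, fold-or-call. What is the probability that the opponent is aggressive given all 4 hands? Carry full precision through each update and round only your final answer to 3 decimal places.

After 'fold-or-call': P(aggressive) = 0.55·0.3500 / (0.55·0.3500 + 0.75·0.6500) ≈ 0.2831
After 'fold-or-call': P(aggressive) = 0.55·0.2831 / (0.55·0.2831 + 0.75·0.7169) ≈ 0.2245
After 'raise': P(aggressive) = 0.45·0.2245 / (0.45·0.2245 + 0.25·0.7755) ≈ 0.3426
After 'fold-or-call': P(aggressive) = 0.55·0.3426 / (0.55·0.3426 + 0.75·0.6574) ≈ 0.2765

0.277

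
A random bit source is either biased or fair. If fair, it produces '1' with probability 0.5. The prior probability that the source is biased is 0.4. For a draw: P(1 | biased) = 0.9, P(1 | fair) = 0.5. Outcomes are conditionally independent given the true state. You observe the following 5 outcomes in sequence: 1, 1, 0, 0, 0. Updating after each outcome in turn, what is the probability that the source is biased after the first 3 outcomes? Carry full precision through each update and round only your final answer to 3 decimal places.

0.302

After '1': P(biased) = 0.9·0.4000 / (0.9·0.4000 + 0.5·0.6000) ≈ 0.5455
After '1': P(biased) = 0.9·0.5455 / (0.9·0.5455 + 0.5·0.4545) ≈ 0.6835
After '0': P(biased) = 0.1·0.6835 / (0.1·0.6835 + 0.5·0.3165) ≈ 0.3017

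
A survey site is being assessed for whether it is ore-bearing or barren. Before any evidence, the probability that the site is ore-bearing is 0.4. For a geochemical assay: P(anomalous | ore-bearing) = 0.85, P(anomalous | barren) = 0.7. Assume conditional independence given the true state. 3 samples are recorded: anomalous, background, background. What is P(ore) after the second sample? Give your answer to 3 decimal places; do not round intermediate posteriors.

0.288

Apply Bayes' rule sequentially, carrying P(ore) forward.
After 'anomalous': P(ore) = 0.85·0.4000 / (0.85·0.4000 + 0.7·0.6000) ≈ 0.4474
After 'background': P(ore) = 0.15·0.4474 / (0.15·0.4474 + 0.3·0.5526) ≈ 0.2881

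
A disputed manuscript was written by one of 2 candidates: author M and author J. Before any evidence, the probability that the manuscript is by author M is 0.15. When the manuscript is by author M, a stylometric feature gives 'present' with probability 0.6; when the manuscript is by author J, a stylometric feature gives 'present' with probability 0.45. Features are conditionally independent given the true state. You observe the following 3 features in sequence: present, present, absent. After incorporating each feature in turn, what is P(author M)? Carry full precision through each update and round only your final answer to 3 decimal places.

0.186

After 'present': P(author M) = 0.6·0.1500 / (0.6·0.1500 + 0.45·0.8500) ≈ 0.1905
After 'present': P(author M) = 0.6·0.1905 / (0.6·0.1905 + 0.45·0.8095) ≈ 0.2388
After 'absent': P(author M) = 0.4·0.2388 / (0.4·0.2388 + 0.55·0.7612) ≈ 0.1858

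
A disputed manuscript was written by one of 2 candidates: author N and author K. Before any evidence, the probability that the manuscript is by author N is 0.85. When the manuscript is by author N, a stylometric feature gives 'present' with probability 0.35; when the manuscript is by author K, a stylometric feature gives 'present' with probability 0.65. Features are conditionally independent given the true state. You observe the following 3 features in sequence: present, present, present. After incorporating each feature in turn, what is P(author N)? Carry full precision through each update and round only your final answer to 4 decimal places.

0.4694

After 'present': P(author N) = 0.35·0.8500 / (0.35·0.8500 + 0.65·0.1500) ≈ 0.7532
After 'present': P(author N) = 0.35·0.7532 / (0.35·0.7532 + 0.65·0.2468) ≈ 0.6216
After 'present': P(author N) = 0.35·0.6216 / (0.35·0.6216 + 0.65·0.3784) ≈ 0.4694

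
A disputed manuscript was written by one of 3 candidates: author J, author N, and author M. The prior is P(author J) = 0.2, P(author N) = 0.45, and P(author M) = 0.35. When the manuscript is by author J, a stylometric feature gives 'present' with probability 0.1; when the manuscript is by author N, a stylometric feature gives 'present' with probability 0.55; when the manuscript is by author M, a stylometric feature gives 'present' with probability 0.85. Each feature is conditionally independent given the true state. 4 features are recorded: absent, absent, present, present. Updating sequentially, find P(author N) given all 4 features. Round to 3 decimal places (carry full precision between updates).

0.790

After 'absent': normaliser = 0.9·0.2000 + 0.45·0.4500 + 0.15·0.3500; P(author J) ≈ 0.4138, P(author N) ≈ 0.4655, P(author M) ≈ 0.1207
After 'absent': normaliser = 0.9·0.4138 + 0.45·0.4655 + 0.15·0.1207; P(author J) ≈ 0.6207, P(author N) ≈ 0.3491, P(author M) ≈ 0.0302
After 'present': normaliser = 0.1·0.6207 + 0.55·0.3491 + 0.85·0.0302; P(author J) ≈ 0.2219, P(author N) ≈ 0.6864, P(author M) ≈ 0.0917
After 'present': normaliser = 0.1·0.2219 + 0.55·0.6864 + 0.85·0.0917; P(author J) ≈ 0.0465, P(author N) ≈ 0.7904, P(author M) ≈ 0.1631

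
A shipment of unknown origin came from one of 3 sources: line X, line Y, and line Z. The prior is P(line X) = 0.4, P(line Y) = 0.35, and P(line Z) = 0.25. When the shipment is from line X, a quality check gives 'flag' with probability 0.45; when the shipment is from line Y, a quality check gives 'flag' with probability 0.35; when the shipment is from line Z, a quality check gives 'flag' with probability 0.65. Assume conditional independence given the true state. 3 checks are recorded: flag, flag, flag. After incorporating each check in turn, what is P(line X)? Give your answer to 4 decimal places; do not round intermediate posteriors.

0.3035

Apply Bayes' rule sequentially, carrying P(line X) forward.
After 'flag': normaliser = 0.45·0.4000 + 0.35·0.3500 + 0.65·0.2500; P(line X) ≈ 0.3871, P(line Y) ≈ 0.2634, P(line Z) ≈ 0.3495
After 'flag': normaliser = 0.45·0.3871 + 0.35·0.2634 + 0.65·0.3495; P(line X) ≈ 0.3529, P(line Y) ≈ 0.1868, P(line Z) ≈ 0.4602
After 'flag': normaliser = 0.45·0.3529 + 0.35·0.1868 + 0.65·0.4602; P(line X) ≈ 0.3035, P(line Y) ≈ 0.1249, P(line Z) ≈ 0.5716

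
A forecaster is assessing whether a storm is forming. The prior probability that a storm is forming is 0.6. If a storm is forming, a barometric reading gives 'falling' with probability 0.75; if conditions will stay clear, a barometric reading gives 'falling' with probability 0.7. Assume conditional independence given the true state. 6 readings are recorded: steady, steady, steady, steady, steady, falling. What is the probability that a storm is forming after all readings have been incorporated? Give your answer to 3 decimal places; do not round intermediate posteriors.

After 'steady': P(storm) = 0.25·0.6000 / (0.25·0.6000 + 0.3·0.4000) ≈ 0.5556
After 'steady': P(storm) = 0.25·0.5556 / (0.25·0.5556 + 0.3·0.4444) ≈ 0.5102
After 'steady': P(storm) = 0.25·0.5102 / (0.25·0.5102 + 0.3·0.4898) ≈ 0.4647
After 'steady': P(storm) = 0.25·0.4647 / (0.25·0.4647 + 0.3·0.5353) ≈ 0.4197
After 'steady': P(storm) = 0.25·0.4197 / (0.25·0.4197 + 0.3·0.5803) ≈ 0.3761
After 'falling': P(storm) = 0.75·0.3761 / (0.75·0.3761 + 0.7·0.6239) ≈ 0.3924

0.392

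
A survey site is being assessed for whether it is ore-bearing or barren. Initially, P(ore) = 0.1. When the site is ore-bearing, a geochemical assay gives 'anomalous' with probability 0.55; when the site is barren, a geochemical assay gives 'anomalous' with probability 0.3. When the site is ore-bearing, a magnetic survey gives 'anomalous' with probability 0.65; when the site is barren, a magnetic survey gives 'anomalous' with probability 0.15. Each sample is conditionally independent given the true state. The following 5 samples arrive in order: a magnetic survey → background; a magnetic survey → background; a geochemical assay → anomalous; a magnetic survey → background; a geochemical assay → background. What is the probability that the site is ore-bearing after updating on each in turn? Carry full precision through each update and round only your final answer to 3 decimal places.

After a magnetic survey='background': P(ore) = 0.35·0.1000 / (0.35·0.1000 + 0.85·0.9000) ≈ 0.0437
After a magnetic survey='background': P(ore) = 0.35·0.0437 / (0.35·0.0437 + 0.85·0.9563) ≈ 0.0185
After a geochemical assay='anomalous': P(ore) = 0.55·0.0185 / (0.55·0.0185 + 0.3·0.9815) ≈ 0.0334
After a magnetic survey='background': P(ore) = 0.35·0.0334 / (0.35·0.0334 + 0.85·0.9666) ≈ 0.0140
After a geochemical assay='background': P(ore) = 0.45·0.0140 / (0.45·0.0140 + 0.7·0.9860) ≈ 0.0091

0.009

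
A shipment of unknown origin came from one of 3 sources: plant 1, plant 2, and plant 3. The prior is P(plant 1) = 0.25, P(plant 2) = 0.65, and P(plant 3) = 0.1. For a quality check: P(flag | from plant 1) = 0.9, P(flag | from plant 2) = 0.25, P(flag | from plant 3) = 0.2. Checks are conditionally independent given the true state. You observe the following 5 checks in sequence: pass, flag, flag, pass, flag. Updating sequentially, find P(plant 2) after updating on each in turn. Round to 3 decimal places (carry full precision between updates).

After 'pass': normaliser = 0.1·0.2500 + 0.75·0.6500 + 0.8·0.1000; P(plant 1) ≈ 0.0422, P(plant 2) ≈ 0.8228, P(plant 3) ≈ 0.1350
After 'flag': normaliser = 0.9·0.0422 + 0.25·0.8228 + 0.2·0.1350; P(plant 1) ≈ 0.1403, P(plant 2) ≈ 0.7599, P(plant 3) ≈ 0.0998
After 'flag': normaliser = 0.9·0.1403 + 0.25·0.7599 + 0.2·0.0998; P(plant 1) ≈ 0.3756, P(plant 2) ≈ 0.5651, P(plant 3) ≈ 0.0593
After 'pass': normaliser = 0.1·0.3756 + 0.75·0.5651 + 0.8·0.0593; P(plant 1) ≈ 0.0738, P(plant 2) ≈ 0.8329, P(plant 3) ≈ 0.0933
After 'flag': normaliser = 0.9·0.0738 + 0.25·0.8329 + 0.2·0.0933; P(plant 1) ≈ 0.2265, P(plant 2) ≈ 0.7099, P(plant 3) ≈ 0.0636

0.710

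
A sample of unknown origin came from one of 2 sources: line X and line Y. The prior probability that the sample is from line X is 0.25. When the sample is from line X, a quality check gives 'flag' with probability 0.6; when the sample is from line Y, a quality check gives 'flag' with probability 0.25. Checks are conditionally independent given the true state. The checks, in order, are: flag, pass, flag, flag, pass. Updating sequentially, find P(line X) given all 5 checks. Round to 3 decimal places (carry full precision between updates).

0.567

Each posterior becomes the prior for the next update.
After 'flag': P(line X) = 0.6·0.2500 / (0.6·0.2500 + 0.25·0.7500) ≈ 0.4444
After 'pass': P(line X) = 0.4·0.4444 / (0.4·0.4444 + 0.75·0.5556) ≈ 0.2991
After 'flag': P(line X) = 0.6·0.2991 / (0.6·0.2991 + 0.25·0.7009) ≈ 0.5059
After 'flag': P(line X) = 0.6·0.5059 / (0.6·0.5059 + 0.25·0.4941) ≈ 0.7108
After 'pass': P(line X) = 0.4·0.7108 / (0.4·0.7108 + 0.75·0.2892) ≈ 0.5672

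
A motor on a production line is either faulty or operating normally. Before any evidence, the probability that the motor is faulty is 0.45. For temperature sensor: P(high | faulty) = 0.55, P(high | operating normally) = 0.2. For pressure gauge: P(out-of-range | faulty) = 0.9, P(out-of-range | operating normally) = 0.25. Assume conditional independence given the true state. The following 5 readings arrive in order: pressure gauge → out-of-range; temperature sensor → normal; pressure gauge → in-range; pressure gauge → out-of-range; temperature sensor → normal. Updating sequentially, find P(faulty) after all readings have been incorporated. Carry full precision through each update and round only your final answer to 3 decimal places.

0.309

Apply Bayes' rule sequentially, carrying P(faulty) forward.
After pressure gauge='out-of-range': P(faulty) = 0.9·0.4500 / (0.9·0.4500 + 0.25·0.5500) ≈ 0.7465
After temperature sensor='normal': P(faulty) = 0.45·0.7465 / (0.45·0.7465 + 0.8·0.2535) ≈ 0.6236
After pressure gauge='in-range': P(faulty) = 0.1·0.6236 / (0.1·0.6236 + 0.75·0.3764) ≈ 0.1809
After pressure gauge='out-of-range': P(faulty) = 0.9·0.1809 / (0.9·0.1809 + 0.25·0.8191) ≈ 0.4430
After temperature sensor='normal': P(faulty) = 0.45·0.4430 / (0.45·0.4430 + 0.8·0.5570) ≈ 0.3091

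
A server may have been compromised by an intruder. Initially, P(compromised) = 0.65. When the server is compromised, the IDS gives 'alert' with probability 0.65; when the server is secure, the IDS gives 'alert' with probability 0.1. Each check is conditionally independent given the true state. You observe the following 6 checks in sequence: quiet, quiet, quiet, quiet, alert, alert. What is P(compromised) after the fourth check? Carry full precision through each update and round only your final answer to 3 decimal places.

After 'quiet': P(compromised) = 0.35·0.6500 / (0.35·0.6500 + 0.9·0.3500) ≈ 0.4194
After 'quiet': P(compromised) = 0.35·0.4194 / (0.35·0.4194 + 0.9·0.5806) ≈ 0.2193
After 'quiet': P(compromised) = 0.35·0.2193 / (0.35·0.2193 + 0.9·0.7807) ≈ 0.0985
After 'quiet': P(compromised) = 0.35·0.0985 / (0.35·0.0985 + 0.9·0.9015) ≈ 0.0407

0.041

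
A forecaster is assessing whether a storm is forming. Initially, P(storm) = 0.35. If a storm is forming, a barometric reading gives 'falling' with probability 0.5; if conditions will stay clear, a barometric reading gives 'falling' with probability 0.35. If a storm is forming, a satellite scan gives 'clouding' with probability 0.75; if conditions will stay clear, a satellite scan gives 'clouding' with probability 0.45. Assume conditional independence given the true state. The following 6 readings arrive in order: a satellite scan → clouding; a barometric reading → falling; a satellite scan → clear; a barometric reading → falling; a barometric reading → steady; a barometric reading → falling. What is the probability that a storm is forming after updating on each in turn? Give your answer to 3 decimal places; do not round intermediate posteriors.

0.478

After a satellite scan='clouding': P(storm) = 0.75·0.3500 / (0.75·0.3500 + 0.45·0.6500) ≈ 0.4730
After a barometric reading='falling': P(storm) = 0.5·0.4730 / (0.5·0.4730 + 0.35·0.5270) ≈ 0.5618
After a satellite scan='clear': P(storm) = 0.25·0.5618 / (0.25·0.5618 + 0.55·0.4382) ≈ 0.3682
After a barometric reading='falling': P(storm) = 0.5·0.3682 / (0.5·0.3682 + 0.35·0.6318) ≈ 0.4543
After a barometric reading='steady': P(storm) = 0.5·0.4543 / (0.5·0.4543 + 0.65·0.5457) ≈ 0.3904
After a barometric reading='falling': P(storm) = 0.5·0.3904 / (0.5·0.3904 + 0.35·0.6096) ≈ 0.4778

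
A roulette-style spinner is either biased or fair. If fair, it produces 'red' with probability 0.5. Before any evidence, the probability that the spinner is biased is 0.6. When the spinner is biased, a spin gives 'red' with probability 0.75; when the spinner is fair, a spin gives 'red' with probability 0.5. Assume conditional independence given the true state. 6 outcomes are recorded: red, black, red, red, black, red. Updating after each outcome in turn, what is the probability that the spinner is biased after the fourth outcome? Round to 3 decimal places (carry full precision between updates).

0.717

After 'red': P(biased) = 0.75·0.6000 / (0.75·0.6000 + 0.5·0.4000) ≈ 0.6923
After 'black': P(biased) = 0.25·0.6923 / (0.25·0.6923 + 0.5·0.3077) ≈ 0.5294
After 'red': P(biased) = 0.75·0.5294 / (0.75·0.5294 + 0.5·0.4706) ≈ 0.6279
After 'red': P(biased) = 0.75·0.6279 / (0.75·0.6279 + 0.5·0.3721) ≈ 0.7168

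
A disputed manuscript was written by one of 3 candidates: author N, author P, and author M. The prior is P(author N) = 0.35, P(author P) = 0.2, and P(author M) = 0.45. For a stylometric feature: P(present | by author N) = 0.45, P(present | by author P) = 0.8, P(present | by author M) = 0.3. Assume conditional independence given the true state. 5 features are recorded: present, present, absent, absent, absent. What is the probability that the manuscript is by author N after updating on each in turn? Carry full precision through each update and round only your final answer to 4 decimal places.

After 'present': normaliser = 0.45·0.3500 + 0.8·0.2000 + 0.3·0.4500; P(author N) ≈ 0.3481, P(author P) ≈ 0.3536, P(author M) ≈ 0.2983
After 'present': normaliser = 0.45·0.3481 + 0.8·0.3536 + 0.3·0.2983; P(author N) ≈ 0.2961, P(author P) ≈ 0.5347, P(author M) ≈ 0.1692
After 'absent': normaliser = 0.55·0.2961 + 0.2·0.5347 + 0.7·0.1692; P(author N) ≈ 0.4195, P(author P) ≈ 0.2755, P(author M) ≈ 0.3051
After 'absent': normaliser = 0.55·0.4195 + 0.2·0.2755 + 0.7·0.3051; P(author N) ≈ 0.4620, P(author P) ≈ 0.1103, P(author M) ≈ 0.4277
After 'absent': normaliser = 0.55·0.4620 + 0.2·0.1103 + 0.7·0.4277; P(author N) ≈ 0.4415, P(author P) ≈ 0.0383, P(author M) ≈ 0.5201

0.4415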